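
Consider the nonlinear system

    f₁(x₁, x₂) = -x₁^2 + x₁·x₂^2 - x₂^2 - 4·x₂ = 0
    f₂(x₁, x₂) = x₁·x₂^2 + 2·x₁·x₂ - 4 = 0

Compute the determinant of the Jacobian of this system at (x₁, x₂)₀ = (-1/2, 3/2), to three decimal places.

J = [[-2·x₁ + x₂^2, 2·x₁·x₂ - 2·x₂ - 4], [x₂^2 + 2·x₂, 2·x₁·x₂ + 2·x₁]].
At the point, J = [[3.250, -8.500], [5.250, -2.500]].
det J = 36.500.

36.500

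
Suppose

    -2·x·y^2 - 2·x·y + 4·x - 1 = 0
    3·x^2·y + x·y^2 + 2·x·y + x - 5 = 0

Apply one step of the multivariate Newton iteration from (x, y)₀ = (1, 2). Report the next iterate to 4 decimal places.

(0.8623, 1.2101)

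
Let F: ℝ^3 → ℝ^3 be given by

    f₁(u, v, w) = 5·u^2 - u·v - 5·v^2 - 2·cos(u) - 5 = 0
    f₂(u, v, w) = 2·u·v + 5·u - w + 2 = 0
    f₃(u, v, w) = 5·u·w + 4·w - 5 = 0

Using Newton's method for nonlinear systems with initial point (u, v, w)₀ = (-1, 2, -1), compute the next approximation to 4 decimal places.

(-1.0005, 0.9962, -4.9973)

At (-1, 2, -1): F = (-19.080605, -6.0000, -4.0000).
Jacobian J = [[10·u - v + 2·sin(u), -u - 10·v, 0], [2·v + 5, 2·u, -1], [5·w, 0, 5·u + 4]].
At the point, J = [[-13.682942, -19.0000, 0.0000], [9.0000, -2.0000, -1.0000], [-5.0000, 0.0000, -1.0000]] (det J = -293.365884).
Solving J·Δ = −F gives Δ = (-0.0005, -1.0038, -3.9973).
Then the next iterate is (u, v, w)₁ = (-1.0005, 0.9962, -4.9973).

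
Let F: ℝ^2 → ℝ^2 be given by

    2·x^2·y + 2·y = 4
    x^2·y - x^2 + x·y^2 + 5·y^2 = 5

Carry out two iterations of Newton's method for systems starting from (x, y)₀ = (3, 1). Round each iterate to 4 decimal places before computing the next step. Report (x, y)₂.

At (3, 1): F = (16.0000, 3.0000).
Jacobian J = [[4·x·y, 2·x^2 + 2], [2·x·y - 2·x + y^2, x^2 + 2·x·y + 10·y]].
At the point, J = [[12.0000, 20.0000], [1.0000, 25.0000]] (det J = 280.0000).
Solving J·Δ = −F gives Δ = (-1.2143, -0.0714).
Then the next iterate is (x, y)₁ = (1.7857, 0.9286).
Round to (1.7857, 0.9286) and repeat: F = (3.779299, 0.623620), J = [[6.632804, 8.377449], [0.6073, 15.791127]].
Δ = (-0.5465, -0.0185), so (x, y)₂ = (1.2392, 0.9101).

(1.2392, 0.9101)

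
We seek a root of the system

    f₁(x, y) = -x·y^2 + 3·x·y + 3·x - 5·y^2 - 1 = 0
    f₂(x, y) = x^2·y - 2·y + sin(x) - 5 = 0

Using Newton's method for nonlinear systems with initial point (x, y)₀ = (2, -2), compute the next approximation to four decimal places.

At (2, -2): F = (-35.0000, -8.090703).
Jacobian J = [[-y^2 + 3·y + 3, -2·x·y + 3·x - 10·y], [2·x·y + cos(x), x^2 - 2]].
At the point, J = [[-7.0000, 34.0000], [-8.416147, 2.0000]] (det J = 272.148992).
Solving J·Δ = −F gives Δ = (-0.7536, 0.8743).
Then the next iterate is (x, y)₁ = (1.2464, -1.1257).

(1.2464, -1.1257)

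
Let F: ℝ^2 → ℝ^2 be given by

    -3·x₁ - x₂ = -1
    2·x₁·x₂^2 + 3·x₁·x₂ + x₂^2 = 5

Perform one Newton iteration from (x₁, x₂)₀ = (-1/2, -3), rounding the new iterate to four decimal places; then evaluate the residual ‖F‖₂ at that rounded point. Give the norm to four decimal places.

At (-1/2, -3): F = (5.5000, -0.5000).
Jacobian J = [[-3, -1], [2·x₂^2 + 3·x₂, 4·x₁·x₂ + 3·x₁ + 2·x₂]].
At the point, J = [[-3.0000, -1.0000], [9.0000, -1.5000]] (det J = 13.5000).
Solving J·Δ = −F gives Δ = (0.6481, 3.5556).
Then the next iterate is (x₁, x₂)₁ = (0.1481, 0.5556).
Re-evaluating at (0.1481, 0.5556): F = (0.0001, -4.353021), so ‖F‖₂ = 4.3530.

4.3530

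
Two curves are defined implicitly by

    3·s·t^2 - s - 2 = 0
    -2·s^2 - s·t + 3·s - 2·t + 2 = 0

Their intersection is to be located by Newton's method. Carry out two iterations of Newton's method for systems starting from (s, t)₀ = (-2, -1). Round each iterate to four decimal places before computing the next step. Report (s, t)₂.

(-0.6237, -0.1147)

At (-2, -1): F = (-6.0000, -12.0000).
Jacobian J = [[3·t^2 - 1, 6·s·t], [-4·s - t + 3, -s - 2]].
At the point, J = [[2.0000, 12.0000], [12.0000, 0.0000]] (det J = -144.0000).
Solving J·Δ = −F gives Δ = (1.0000, 0.3333).
Then the next iterate is (s, t)₁ = (-1.0000, -0.6667).
Round to (-1.0000, -0.6667) and repeat: F = (-2.333467, -2.3333), J = [[0.333467, 4.0002], [7.6667, -1.0000]].
Δ = (0.3763, 0.5520), so (s, t)₂ = (-0.6237, -0.1147).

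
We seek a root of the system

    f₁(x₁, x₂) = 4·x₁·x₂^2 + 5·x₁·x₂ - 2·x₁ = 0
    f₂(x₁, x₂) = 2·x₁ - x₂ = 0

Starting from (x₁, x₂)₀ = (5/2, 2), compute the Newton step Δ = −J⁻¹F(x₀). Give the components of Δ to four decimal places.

(-1.6860, -0.3721)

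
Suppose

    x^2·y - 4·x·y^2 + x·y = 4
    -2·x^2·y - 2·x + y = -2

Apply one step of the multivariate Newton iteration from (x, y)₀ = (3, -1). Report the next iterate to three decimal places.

At (3, -1): F = (-28.000, 13.000).
Jacobian J = [[2·x·y - 4·y^2 + y, x^2 - 8·x·y + x], [-4·x·y - 2, -2·x^2 + 1]].
At the point, J = [[-11.000, 36.000], [10.000, -17.000]] (det J = -173.000).
Solving J·Δ = −F gives Δ = (0.046, 0.792).
Then the next iterate is (x, y)₁ = (3.046, -0.208).

(3.046, -0.208)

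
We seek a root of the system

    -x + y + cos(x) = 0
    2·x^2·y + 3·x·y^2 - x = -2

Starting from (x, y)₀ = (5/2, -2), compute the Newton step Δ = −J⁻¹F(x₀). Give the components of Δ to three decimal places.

(-2.387, 1.485)

At (5/2, -2): F = (-5.30114, 4.500).
Jacobian J = [[-sin(x) - 1, 1], [4·x·y + 3·y^2 - 1, 2·x^2 + 6·x·y]].
At the point, J = [[-1.59847, 1.000], [-9.000, -17.500]] (det J = 36.97326).
Solving J·Δ = −F gives Δ = (-2.387, 1.485).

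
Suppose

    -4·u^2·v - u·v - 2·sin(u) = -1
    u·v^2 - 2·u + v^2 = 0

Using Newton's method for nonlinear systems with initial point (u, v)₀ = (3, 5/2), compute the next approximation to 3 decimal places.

(1.856, 1.793)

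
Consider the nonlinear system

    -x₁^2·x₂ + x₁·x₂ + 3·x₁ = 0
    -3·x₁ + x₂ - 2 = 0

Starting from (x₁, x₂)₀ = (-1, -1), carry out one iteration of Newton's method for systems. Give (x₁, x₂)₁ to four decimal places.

At (-1, -1): F = (-1.0000, 0.0000).
Jacobian J = [[-2·x₁·x₂ + x₂ + 3, -x₁^2 + x₁], [-3, 1]].
At the point, J = [[0.0000, -2.0000], [-3.0000, 1.0000]] (det J = -6.0000).
Solving J·Δ = −F gives Δ = (-0.1667, -0.5000).
Then the next iterate is (x₁, x₂)₁ = (-1.1667, -1.5000).

(-1.1667, -1.5000)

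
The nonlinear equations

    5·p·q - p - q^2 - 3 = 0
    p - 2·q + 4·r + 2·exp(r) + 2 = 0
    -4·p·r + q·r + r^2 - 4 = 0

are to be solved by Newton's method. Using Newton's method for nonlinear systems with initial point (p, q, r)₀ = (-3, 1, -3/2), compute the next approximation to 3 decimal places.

At (-3, 1, -3/2): F = (-16.000, -8.55374, -21.250).
Jacobian J = [[5·q - 1, 5·p - 2·q, 0], [1, -2, 2·exp(r) + 4], [-4·r, r, -4·p + q + 2·r]].
At the point, J = [[4.000, -17.000, 0.000], [1.000, -2.000, 4.44626], [6.000, -1.500, 10.000]] (det J = -336.84099).
Solving J·Δ = −F gives Δ = (1.085, -0.686, 1.371).
Then the next iterate is (p, q, r)₁ = (-1.915, 0.314, -0.129).

(-1.915, 0.314, -0.129)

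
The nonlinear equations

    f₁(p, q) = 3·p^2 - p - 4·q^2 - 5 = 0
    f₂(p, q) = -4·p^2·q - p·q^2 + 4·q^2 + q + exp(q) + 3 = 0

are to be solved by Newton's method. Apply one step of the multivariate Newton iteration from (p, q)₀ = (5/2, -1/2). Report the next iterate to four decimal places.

(1.6766, -0.1805)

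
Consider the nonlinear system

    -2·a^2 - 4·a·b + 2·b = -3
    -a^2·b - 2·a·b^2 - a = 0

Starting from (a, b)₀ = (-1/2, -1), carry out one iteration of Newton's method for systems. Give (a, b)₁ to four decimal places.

(0.9500, -2.8000)

At (-1/2, -1): F = (-1.5000, 1.7500).
Jacobian J = [[-4·a - 4·b, -4·a + 2], [-2·a·b - 2·b^2 - 1, -a^2 - 4·a·b]].
At the point, J = [[6.0000, 4.0000], [-4.0000, -2.2500]] (det J = 2.5000).
Solving J·Δ = −F gives Δ = (1.4500, -1.8000).
Then the next iterate is (a, b)₁ = (0.9500, -2.8000).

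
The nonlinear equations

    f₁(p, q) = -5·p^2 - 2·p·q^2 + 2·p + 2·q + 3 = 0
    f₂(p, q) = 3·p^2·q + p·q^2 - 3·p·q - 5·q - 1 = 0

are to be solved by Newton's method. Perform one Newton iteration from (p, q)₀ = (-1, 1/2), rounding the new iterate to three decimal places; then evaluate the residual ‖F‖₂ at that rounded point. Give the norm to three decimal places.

At (-1, 1/2): F = (-2.500, -0.750).
Jacobian J = [[-10·p - 2·q^2 + 2, -4·p·q + 2], [6·p·q + q^2 - 3·q, 3·p^2 + 2·p·q - 3·p - 5]].
At the point, J = [[11.500, 4.000], [-4.250, 0.000]] (det J = 17.000).
Solving J·Δ = −F gives Δ = (-0.176, 1.132).
Then the next iterate is (p, q)₁ = (-1.176, 1.632).
Re-evaluating at (-1.176, 1.632): F = (3.26149, 0.23656), so ‖F‖₂ = 3.270.

3.270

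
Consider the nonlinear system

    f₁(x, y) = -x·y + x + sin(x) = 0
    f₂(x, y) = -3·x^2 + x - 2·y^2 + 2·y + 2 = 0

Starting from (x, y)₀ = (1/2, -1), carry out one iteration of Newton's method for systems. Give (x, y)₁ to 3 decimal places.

At (1/2, -1): F = (1.47943, -2.250).
Jacobian J = [[-y + cos(x) + 1, -x], [-6·x + 1, -4·y + 2]].
At the point, J = [[2.87758, -0.500], [-2.000, 6.000]] (det J = 16.26550).
Solving J·Δ = −F gives Δ = (-0.477, 0.216).
Then the next iterate is (x, y)₁ = (0.023, -0.784).

(0.023, -0.784)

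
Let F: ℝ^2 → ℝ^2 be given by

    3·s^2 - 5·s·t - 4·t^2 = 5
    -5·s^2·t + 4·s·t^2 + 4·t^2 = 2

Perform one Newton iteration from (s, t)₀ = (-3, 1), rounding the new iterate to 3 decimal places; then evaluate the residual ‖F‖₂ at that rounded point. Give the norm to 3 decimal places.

16.525

At (-3, 1): F = (33.000, -55.000).
Jacobian J = [[6·s - 5·t, -5·s - 8·t], [-10·s·t + 4·t^2, -5·s^2 + 8·s·t + 8·t]].
At the point, J = [[-23.000, 7.000], [34.000, -61.000]] (det J = 1165.000).
Solving J·Δ = −F gives Δ = (1.397, -0.123).
Then the next iterate is (s, t)₁ = (-1.603, 0.877).
Re-evaluating at (-1.603, 0.877): F = (6.66147, -15.12287), so ‖F‖₂ = 16.525.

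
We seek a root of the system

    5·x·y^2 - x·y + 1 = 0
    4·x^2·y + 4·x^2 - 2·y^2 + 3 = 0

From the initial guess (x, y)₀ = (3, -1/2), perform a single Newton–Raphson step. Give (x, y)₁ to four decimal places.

(0.8531, -0.3615)

At (3, -1/2): F = (6.2500, 20.5000).
Jacobian J = [[5·y^2 - y, 10·x·y - x], [8·x·y + 8·x, 4·x^2 - 4·y]].
At the point, J = [[1.7500, -18.0000], [12.0000, 38.0000]] (det J = 282.5000).
Solving J·Δ = −F gives Δ = (-2.1469, 0.1385).
Then the next iterate is (x, y)₁ = (0.8531, -0.3615).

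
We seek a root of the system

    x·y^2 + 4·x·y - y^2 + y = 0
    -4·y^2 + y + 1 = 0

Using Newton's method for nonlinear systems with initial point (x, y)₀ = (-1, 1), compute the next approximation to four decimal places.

(-0.4000, 0.7143)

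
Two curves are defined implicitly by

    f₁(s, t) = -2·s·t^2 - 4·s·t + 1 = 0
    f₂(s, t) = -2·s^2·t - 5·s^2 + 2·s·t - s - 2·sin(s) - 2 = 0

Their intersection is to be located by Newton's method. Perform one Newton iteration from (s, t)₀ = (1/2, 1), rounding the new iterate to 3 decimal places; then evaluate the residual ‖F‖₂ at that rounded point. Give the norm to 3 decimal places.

2.329

At (1/2, 1): F = (-2.000, -4.20885).
Jacobian J = [[-2·t^2 - 4·t, -4·s·t - 4·s], [-4·s·t - 10·s + 2·t - 2·cos(s) - 1, -2·s^2 + 2·s]].
At the point, J = [[-6.000, -4.000], [-7.75517, 0.500]] (det J = -34.02066).
Solving J·Δ = −F gives Δ = (-0.524, 0.286).
Then the next iterate is (s, t)₁ = (-0.024, 1.286).
Re-evaluating at (-0.024, 1.286): F = (1.20284, -1.99409), so ‖F‖₂ = 2.329.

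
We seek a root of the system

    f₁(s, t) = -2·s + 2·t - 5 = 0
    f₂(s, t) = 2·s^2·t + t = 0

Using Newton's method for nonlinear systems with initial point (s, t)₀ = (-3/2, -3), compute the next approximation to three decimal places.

At (-3/2, -3): F = (-8.000, -16.500).
Jacobian J = [[-2, 2], [4·s·t, 2·s^2 + 1]].
At the point, J = [[-2.000, 2.000], [18.000, 5.500]] (det J = -47.000).
Solving J·Δ = −F gives Δ = (-0.234, 3.766).
Then the next iterate is (s, t)₁ = (-1.734, 0.766).

(-1.734, 0.766)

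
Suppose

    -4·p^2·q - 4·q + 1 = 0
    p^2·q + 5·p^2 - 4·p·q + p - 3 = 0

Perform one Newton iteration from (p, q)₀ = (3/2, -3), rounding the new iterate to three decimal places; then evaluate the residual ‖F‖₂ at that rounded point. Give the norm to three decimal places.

14.982

At (3/2, -3): F = (40.000, 21.000).
Jacobian J = [[-8·p·q, -4·p^2 - 4], [2·p·q + 10·p - 4·q + 1, p^2 - 4·p]].
At the point, J = [[36.000, -13.000], [19.000, -3.750]] (det J = 112.000).
Solving J·Δ = −F gives Δ = (-1.098, 0.036).
Then the next iterate is (p, q)₁ = (0.402, -2.964).
Re-evaluating at (0.402, -2.964): F = (14.77198, 2.49714), so ‖F‖₂ = 14.982.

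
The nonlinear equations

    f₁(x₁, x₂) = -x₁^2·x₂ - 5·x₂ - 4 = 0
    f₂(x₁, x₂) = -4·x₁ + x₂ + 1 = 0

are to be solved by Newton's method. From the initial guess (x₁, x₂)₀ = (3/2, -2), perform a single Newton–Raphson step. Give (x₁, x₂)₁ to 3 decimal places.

At (3/2, -2): F = (10.500, -7.000).
Jacobian J = [[-2·x₁·x₂, -x₁^2 - 5], [-4, 1]].
At the point, J = [[6.000, -7.250], [-4.000, 1.000]] (det J = -23.000).
Solving J·Δ = −F gives Δ = (-1.750, 0.000).
Then the next iterate is (x₁, x₂)₁ = (-0.250, -2.000).

(-0.250, -2.000)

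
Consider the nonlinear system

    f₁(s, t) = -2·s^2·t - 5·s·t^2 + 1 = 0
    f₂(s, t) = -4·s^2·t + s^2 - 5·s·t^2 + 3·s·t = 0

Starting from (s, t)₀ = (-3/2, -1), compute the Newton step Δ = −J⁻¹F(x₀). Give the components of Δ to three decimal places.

At (-3/2, -1): F = (13.000, 23.250).
Jacobian J = [[-4·s·t - 5·t^2, -2·s^2 - 10·s·t], [-8·s·t + 2·s - 5·t^2 + 3·t, -4·s^2 - 10·s·t + 3·s]].
At the point, J = [[-11.000, -19.500], [-23.000, -28.500]] (det J = -135.000).
Solving J·Δ = −F gives Δ = (0.614, 0.320).

(0.614, 0.320)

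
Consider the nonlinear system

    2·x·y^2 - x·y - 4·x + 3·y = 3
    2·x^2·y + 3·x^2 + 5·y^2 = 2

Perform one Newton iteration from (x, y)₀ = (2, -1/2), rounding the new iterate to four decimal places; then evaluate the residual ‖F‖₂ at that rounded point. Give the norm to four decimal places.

At (2, -1/2): F = (-10.5000, 7.2500).
Jacobian J = [[2·y^2 - y - 4, 4·x·y - x + 3], [4·x·y + 6·x, 2·x^2 + 10·y]].
At the point, J = [[-3.0000, -3.0000], [8.0000, 3.0000]] (det J = 15.0000).
Solving J·Δ = −F gives Δ = (0.6500, -4.1500).
Then the next iterate is (x, y)₁ = (2.6500, -4.6500).
Re-evaluating at (2.6500, -4.6500): F = (99.371750, 61.870750), so ‖F‖₂ = 117.0587.

117.0587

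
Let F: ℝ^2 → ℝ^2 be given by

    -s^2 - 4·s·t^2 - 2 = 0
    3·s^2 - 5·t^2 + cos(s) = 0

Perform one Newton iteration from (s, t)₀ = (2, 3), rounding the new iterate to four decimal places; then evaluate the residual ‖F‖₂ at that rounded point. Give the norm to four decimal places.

At (2, 3): F = (-78.0000, -33.416147).
Jacobian J = [[-2·s - 4·t^2, -8·s·t], [6·s - sin(s), -10·t]].
At the point, J = [[-40.0000, -48.0000], [11.090703, -30.0000]] (det J = 1732.353724).
Solving J·Δ = −F gives Δ = (-0.4249, -1.2709).
Then the next iterate is (s, t)₁ = (1.5751, 1.7291).
Re-evaluating at (1.5751, 1.7291): F = (-23.317793, -7.510418), so ‖F‖₂ = 24.4975.

24.4975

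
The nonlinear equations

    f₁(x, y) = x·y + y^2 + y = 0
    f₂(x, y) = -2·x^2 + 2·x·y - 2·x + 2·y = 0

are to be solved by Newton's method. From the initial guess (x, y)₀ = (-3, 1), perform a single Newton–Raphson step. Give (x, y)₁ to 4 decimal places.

At (-3, 1): F = (-1.0000, -16.0000).
Jacobian J = [[y, x + 2·y + 1], [-4·x + 2·y - 2, 2·x + 2]].
At the point, J = [[1.0000, 0.0000], [12.0000, -4.0000]] (det J = -4.0000).
Solving J·Δ = −F gives Δ = (1.0000, -1.0000).
Then the next iterate is (x, y)₁ = (-2.0000, 0.0000).

(-2.0000, 0.0000)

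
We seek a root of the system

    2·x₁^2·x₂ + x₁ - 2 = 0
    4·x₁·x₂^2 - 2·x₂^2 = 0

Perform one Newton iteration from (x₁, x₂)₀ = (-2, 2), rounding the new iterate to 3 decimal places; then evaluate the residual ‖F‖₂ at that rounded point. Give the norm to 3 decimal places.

At (-2, 2): F = (12.000, -40.000).
Jacobian J = [[4·x₁·x₂ + 1, 2·x₁^2], [4·x₂^2, 8·x₁·x₂ - 4·x₂]].
At the point, J = [[-15.000, 8.000], [16.000, -40.000]] (det J = 472.000).
Solving J·Δ = −F gives Δ = (0.339, -0.864).
Then the next iterate is (x₁, x₂)₁ = (-1.661, 1.136).
Re-evaluating at (-1.661, 1.136): F = (2.60727, -11.15505), so ‖F‖₂ = 11.456.

11.456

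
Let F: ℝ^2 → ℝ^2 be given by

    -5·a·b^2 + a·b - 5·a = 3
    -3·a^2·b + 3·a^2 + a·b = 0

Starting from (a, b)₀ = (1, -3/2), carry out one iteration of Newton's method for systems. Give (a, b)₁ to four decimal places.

(0.6981, -0.5381)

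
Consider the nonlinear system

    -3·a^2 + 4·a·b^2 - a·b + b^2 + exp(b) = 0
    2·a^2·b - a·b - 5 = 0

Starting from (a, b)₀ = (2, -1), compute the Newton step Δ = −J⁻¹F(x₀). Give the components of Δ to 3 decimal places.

(-1.225, 0.404)

At (2, -1): F = (-0.63212, -11.000).
Jacobian J = [[-6·a + 4·b^2 - b, 8·a·b - a + 2·b + exp(b)], [4·a·b - b, 2·a^2 - a]].
At the point, J = [[-7.000, -19.63212], [-7.000, 6.000]] (det J = -179.42484).
Solving J·Δ = −F gives Δ = (-1.225, 0.404).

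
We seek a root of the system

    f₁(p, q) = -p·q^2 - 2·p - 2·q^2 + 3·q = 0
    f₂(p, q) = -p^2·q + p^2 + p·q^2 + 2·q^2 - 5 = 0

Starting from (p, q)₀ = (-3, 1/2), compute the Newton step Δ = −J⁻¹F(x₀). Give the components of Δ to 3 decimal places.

At (-3, 1/2): F = (7.750, -0.750).
Jacobian J = [[-q^2 - 2, -2·p·q - 4·q + 3], [-2·p·q + 2·p + q^2, -p^2 + 2·p·q + 4·q]].
At the point, J = [[-2.250, 4.000], [-2.750, -10.000]] (det J = 33.500).
Solving J·Δ = −F gives Δ = (2.224, -0.687).

(2.224, -0.687)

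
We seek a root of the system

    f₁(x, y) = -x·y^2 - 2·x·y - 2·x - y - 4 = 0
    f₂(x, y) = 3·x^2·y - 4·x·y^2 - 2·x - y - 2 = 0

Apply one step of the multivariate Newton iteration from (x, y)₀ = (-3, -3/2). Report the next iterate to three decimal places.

(-2.418, -1.369)

At (-3, -3/2): F = (1.250, -8.000).
Jacobian J = [[-y^2 - 2·y - 2, -2·x·y - 2·x - 1], [6·x·y - 4·y^2 - 2, 3·x^2 - 8·x·y - 1]].
At the point, J = [[-1.250, -4.000], [16.000, -10.000]] (det J = 76.500).
Solving J·Δ = −F gives Δ = (0.582, 0.131).
Then the next iterate is (x, y)₁ = (-2.418, -1.369).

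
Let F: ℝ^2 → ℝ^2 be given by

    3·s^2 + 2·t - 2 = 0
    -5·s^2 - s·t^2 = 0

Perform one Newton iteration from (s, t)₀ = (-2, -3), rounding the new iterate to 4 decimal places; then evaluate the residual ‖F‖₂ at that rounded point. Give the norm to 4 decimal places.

0.4635

At (-2, -3): F = (4.0000, -2.0000).
Jacobian J = [[6·s, 2], [-10·s - t^2, -2·s·t]].
At the point, J = [[-12.0000, 2.0000], [11.0000, -12.0000]] (det J = 122.0000).
Solving J·Δ = −F gives Δ = (0.3607, 0.1639).
Then the next iterate is (s, t)₁ = (-1.6393, -2.8361).
Re-evaluating at (-1.6393, -2.8361): F = (0.389713, -0.250873), so ‖F‖₂ = 0.4635.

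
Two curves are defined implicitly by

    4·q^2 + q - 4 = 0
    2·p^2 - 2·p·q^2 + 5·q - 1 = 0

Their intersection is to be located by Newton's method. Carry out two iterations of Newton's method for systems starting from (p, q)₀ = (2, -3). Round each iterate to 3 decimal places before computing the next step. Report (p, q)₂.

At (2, -3): F = (29.000, -44.000).
Jacobian J = [[0, 8·q + 1], [4·p - 2·q^2, -4·p·q + 5]].
At the point, J = [[0.000, -23.000], [-10.000, 29.000]] (det J = -230.000).
Solving J·Δ = −F gives Δ = (-0.743, 1.261).
Then the next iterate is (p, q)₁ = (1.257, -1.739).
Round to (1.257, -1.739) and repeat: F = (6.35748, -14.13754), J = [[0.000, -12.912], [-1.02024, 13.74369]].
Δ = (-7.224, 0.492), so (p, q)₂ = (-5.967, -1.247).

(-5.967, -1.247)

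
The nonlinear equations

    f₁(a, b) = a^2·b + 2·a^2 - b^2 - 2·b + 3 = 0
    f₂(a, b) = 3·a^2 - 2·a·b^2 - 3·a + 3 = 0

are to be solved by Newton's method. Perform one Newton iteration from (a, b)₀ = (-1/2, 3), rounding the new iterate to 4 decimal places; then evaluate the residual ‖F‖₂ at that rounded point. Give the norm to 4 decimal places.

5.6685

At (-1/2, 3): F = (-10.7500, 14.2500).
Jacobian J = [[2·a·b + 4·a, a^2 - 2·b - 2], [6·a - 2·b^2 - 3, -4·a·b]].
At the point, J = [[-5.0000, -7.7500], [-24.0000, 6.0000]] (det J = -216.0000).
Solving J·Δ = −F gives Δ = (0.2127, -1.5243).
Then the next iterate is (a, b)₁ = (-0.2873, 1.4757).
Re-evaluating at (-0.2873, 1.4757): F = (-1.842202, 5.360825), so ‖F‖₂ = 5.6685.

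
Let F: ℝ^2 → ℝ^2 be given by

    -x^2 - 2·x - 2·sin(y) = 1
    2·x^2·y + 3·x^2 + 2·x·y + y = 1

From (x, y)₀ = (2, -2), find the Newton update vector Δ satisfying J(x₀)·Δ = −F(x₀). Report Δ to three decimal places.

(-1.134, 0.456)

At (2, -2): F = (-7.18141, -15.000).
Jacobian J = [[-2·x - 2, -2·cos(y)], [4·x·y + 6·x + 2·y, 2·x^2 + 2·x + 1]].
At the point, J = [[-6.000, 0.83229], [-8.000, 13.000]] (det J = -71.34165).
Solving J·Δ = −F gives Δ = (-1.134, 0.456).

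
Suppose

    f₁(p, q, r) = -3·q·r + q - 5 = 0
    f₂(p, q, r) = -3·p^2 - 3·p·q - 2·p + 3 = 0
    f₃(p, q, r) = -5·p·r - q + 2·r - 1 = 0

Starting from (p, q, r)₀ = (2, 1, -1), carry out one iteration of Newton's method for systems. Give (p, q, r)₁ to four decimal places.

(0.8015, 1.2292, -1.0277)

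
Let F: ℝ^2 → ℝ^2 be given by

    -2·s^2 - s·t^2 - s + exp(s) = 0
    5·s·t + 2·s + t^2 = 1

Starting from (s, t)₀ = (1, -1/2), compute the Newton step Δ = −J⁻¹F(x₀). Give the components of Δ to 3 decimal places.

At (1, -1/2): F = (-0.53172, -1.250).
Jacobian J = [[-4·s - t^2 + exp(s) - 1, -2·s·t], [5·t + 2, 5·s + 2·t]].
At the point, J = [[-2.53172, 1.000], [-0.500, 4.000]] (det J = -9.62687).
Solving J·Δ = −F gives Δ = (-0.091, 0.301).

(-0.091, 0.301)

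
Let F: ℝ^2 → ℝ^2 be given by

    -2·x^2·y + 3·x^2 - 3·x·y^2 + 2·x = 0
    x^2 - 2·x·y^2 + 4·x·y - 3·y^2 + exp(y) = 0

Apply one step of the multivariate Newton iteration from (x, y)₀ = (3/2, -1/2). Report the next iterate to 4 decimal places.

(0.6792, -0.3371)

At (3/2, -1/2): F = (10.8750, -1.643469).
Jacobian J = [[-4·x·y + 6·x - 3·y^2 + 2, -2·x^2 - 6·x·y], [2·x - 2·y^2 + 4·y, -4·x·y + 4·x - 6·y + exp(y)]].
At the point, J = [[13.2500, 0.0000], [0.5000, 12.606531]] (det J = 167.036531).
Solving J·Δ = −F gives Δ = (-0.8208, 0.1629).
Then the next iterate is (x, y)₁ = (0.6792, -0.3371).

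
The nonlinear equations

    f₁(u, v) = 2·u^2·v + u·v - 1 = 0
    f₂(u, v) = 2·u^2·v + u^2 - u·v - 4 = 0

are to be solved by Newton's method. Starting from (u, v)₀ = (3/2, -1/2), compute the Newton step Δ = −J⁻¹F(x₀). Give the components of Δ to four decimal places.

At (3/2, -1/2): F = (-4.0000, -3.2500).
Jacobian J = [[4·u·v + v, 2·u^2 + u], [4·u·v + 2·u - v, 2·u^2 - u]].
At the point, J = [[-3.5000, 6.0000], [0.5000, 3.0000]] (det J = -13.5000).
Solving J·Δ = −F gives Δ = (0.5556, 0.9907).

(0.5556, 0.9907)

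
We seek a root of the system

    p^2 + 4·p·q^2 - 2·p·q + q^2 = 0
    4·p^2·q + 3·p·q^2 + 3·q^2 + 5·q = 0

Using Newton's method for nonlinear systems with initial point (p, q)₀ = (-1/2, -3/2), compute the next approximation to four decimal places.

(0.0000, -2.0000)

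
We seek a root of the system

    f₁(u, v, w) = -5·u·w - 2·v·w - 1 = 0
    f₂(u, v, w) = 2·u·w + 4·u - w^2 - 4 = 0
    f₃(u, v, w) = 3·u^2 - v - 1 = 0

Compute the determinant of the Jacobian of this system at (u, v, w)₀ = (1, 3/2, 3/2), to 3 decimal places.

J = [[-5·w, -2·w, -5·u - 2·v], [2·w + 4, 0, 2·u - 2·w], [6·u, -1, 0]].
At the point, J = [[-7.500, -3.000, -8.000], [7.000, 0.000, -1.000], [6.000, -1.000, 0.000]].
det J = 81.500.

81.500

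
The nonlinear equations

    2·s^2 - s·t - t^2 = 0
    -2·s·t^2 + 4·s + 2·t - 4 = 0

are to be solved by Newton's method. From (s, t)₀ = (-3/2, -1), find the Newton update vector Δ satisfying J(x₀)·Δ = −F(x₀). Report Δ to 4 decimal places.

At (-3/2, -1): F = (2.0000, -9.0000).
Jacobian J = [[4·s - t, -s - 2·t], [-2·t^2 + 4, -4·s·t + 2]].
At the point, J = [[-5.0000, 3.5000], [2.0000, -4.0000]] (det J = 13.0000).
Solving J·Δ = −F gives Δ = (-1.8077, -3.1538).

(-1.8077, -3.1538)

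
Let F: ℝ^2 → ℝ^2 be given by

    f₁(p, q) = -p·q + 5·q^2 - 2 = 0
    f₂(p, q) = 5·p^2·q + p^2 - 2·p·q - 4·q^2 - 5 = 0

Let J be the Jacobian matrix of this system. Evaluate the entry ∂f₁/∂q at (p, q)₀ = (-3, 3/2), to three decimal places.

∂f₁/∂q = -p + 10·q.
At (-3, 3/2) this is 18.000.

18.000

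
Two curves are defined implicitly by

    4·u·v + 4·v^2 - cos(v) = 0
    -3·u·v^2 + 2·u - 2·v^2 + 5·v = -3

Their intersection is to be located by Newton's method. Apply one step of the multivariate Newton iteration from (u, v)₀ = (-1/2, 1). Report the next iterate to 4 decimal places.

At (-1/2, 1): F = (1.459698, 6.5000).
Jacobian J = [[4·v, 4·u + 8·v + sin(v)], [-3·v^2 + 2, -6·u·v - 4·v + 5]].
At the point, J = [[4.0000, 6.841471], [-1.0000, 4.0000]] (det J = 22.841471).
Solving J·Δ = −F gives Δ = (1.6913, -1.2022).
Then the next iterate is (u, v)₁ = (1.1913, -0.2022).

(1.1913, -0.2022)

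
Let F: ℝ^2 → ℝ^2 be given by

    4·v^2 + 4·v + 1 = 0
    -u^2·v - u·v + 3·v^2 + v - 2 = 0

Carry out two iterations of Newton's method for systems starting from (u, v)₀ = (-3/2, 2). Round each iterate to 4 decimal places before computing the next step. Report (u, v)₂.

(-10.0586, 0.1250)

At (-3/2, 2): F = (25.0000, 10.5000).
Jacobian J = [[0, 8·v + 4], [-2·u·v - v, -u^2 - u + 6·v + 1]].
At the point, J = [[0.0000, 20.0000], [4.0000, 12.2500]] (det J = -80.0000).
Solving J·Δ = −F gives Δ = (1.2031, -1.2500).
Then the next iterate is (u, v)₁ = (-0.2969, 0.7500).
Round to (-0.2969, 0.7500) and repeat: F = (6.2500, 0.594063), J = [[0.0000, 10.0000], [-0.304650, 5.708750]].
Δ = (-9.7617, -0.6250), so (u, v)₂ = (-10.0586, 0.1250).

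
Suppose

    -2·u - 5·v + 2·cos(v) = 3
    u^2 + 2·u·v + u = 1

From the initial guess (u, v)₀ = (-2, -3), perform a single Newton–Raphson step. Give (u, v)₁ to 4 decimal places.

At (-2, -3): F = (14.020015, 13.0000).
Jacobian J = [[-2, -2·sin(v) - 5], [2·u + 2·v + 1, 2·u]].
At the point, J = [[-2.0000, -4.717760], [-9.0000, -4.0000]] (det J = -34.459840).
Solving J·Δ = −F gives Δ = (0.1524, 2.9072).
Then the next iterate is (u, v)₁ = (-1.8476, -0.0928).

(-1.8476, -0.0928)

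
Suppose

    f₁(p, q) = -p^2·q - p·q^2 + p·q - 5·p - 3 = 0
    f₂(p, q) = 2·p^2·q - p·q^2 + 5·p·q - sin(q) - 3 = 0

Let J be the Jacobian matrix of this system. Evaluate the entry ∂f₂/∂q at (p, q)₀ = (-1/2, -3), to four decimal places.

∂f₂/∂q = 2·p^2 - 2·p·q + 5·p - cos(q).
At (-1/2, -3) this is -4.0100.

-4.0100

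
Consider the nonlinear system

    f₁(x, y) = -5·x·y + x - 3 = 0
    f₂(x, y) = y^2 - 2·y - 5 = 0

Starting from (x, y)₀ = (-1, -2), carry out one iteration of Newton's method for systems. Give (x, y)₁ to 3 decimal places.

At (-1, -2): F = (-14.000, 3.000).
Jacobian J = [[-5·y + 1, -5·x], [0, 2·y - 2]].
At the point, J = [[11.000, 5.000], [0.000, -6.000]] (det J = -66.000).
Solving J·Δ = −F gives Δ = (1.045, 0.500).
Then the next iterate is (x, y)₁ = (0.045, -1.500).

(0.045, -1.500)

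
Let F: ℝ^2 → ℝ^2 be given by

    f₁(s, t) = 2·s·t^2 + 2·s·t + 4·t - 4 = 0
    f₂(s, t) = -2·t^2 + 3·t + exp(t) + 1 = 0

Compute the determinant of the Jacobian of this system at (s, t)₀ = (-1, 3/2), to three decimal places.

11.113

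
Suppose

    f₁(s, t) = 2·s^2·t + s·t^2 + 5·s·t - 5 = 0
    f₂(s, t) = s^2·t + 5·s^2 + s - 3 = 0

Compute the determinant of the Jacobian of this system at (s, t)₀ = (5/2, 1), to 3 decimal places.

-830.000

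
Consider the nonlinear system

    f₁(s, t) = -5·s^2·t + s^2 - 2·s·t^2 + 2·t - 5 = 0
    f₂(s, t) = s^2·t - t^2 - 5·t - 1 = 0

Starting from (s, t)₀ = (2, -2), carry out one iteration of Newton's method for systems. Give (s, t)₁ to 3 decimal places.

At (2, -2): F = (19.000, -3.000).
Jacobian J = [[-10·s·t + 2·s - 2·t^2, -5·s^2 - 4·s·t + 2], [2·s·t, s^2 - 2·t - 5]].
At the point, J = [[36.000, -2.000], [-8.000, 3.000]] (det J = 92.000).
Solving J·Δ = −F gives Δ = (-0.554, -0.478).
Then the next iterate is (s, t)₁ = (1.446, -2.478).

(1.446, -2.478)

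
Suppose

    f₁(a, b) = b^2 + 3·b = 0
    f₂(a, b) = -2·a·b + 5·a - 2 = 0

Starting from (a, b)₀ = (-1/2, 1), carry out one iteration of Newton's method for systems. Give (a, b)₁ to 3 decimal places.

(0.933, 0.200)

At (-1/2, 1): F = (4.000, -3.500).
Jacobian J = [[0, 2·b + 3], [-2·b + 5, -2·a]].
At the point, J = [[0.000, 5.000], [3.000, 1.000]] (det J = -15.000).
Solving J·Δ = −F gives Δ = (1.433, -0.800).
Then the next iterate is (a, b)₁ = (0.933, 0.200).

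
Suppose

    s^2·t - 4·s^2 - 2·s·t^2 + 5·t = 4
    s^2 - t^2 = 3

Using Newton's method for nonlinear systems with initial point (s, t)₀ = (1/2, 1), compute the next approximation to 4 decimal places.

At (1/2, 1): F = (-0.7500, -3.7500).
Jacobian J = [[2·s·t - 8·s - 2·t^2, s^2 - 4·s·t + 5], [2·s, -2·t]].
At the point, J = [[-5.0000, 3.2500], [1.0000, -2.0000]] (det J = 6.7500).
Solving J·Δ = −F gives Δ = (-2.0278, -2.8889).
Then the next iterate is (s, t)₁ = (-1.5278, -1.8889).

(-1.5278, -1.8889)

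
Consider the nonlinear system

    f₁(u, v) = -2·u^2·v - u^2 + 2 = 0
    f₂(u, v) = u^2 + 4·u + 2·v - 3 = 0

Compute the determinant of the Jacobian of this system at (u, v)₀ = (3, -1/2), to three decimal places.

J = [[-4·u·v - 2·u, -2·u^2], [2·u + 4, 2]].
At the point, J = [[0.000, -18.000], [10.000, 2.000]].
det J = 180.000.

180.000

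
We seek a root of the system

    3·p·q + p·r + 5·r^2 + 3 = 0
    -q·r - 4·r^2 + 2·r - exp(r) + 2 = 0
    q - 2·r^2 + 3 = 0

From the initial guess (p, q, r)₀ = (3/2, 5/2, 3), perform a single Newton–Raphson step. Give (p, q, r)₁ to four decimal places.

At (3/2, 5/2, 3): F = (63.7500, -55.585537, -12.5000).
Jacobian J = [[3·q + r, 3·p, p + 10·r], [0, -r, -q - 8·r - exp(r) + 2], [0, 1, -4·r]].
At the point, J = [[10.5000, 4.5000, 31.5000], [0.0000, -3.0000, -44.585537], [0.0000, 1.0000, -12.0000]] (det J = 846.148138).
Solving J·Δ = −F gives Δ = (-2.0226, -1.3614, -1.1551).
Then the next iterate is (p, q, r)₁ = (-0.5226, 1.1386, 1.8449).

(-0.5226, 1.1386, 1.8449)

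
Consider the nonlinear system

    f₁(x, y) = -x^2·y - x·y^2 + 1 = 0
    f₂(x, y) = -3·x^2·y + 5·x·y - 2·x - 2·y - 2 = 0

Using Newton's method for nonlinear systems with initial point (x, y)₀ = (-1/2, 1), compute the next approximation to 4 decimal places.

(-0.9167, -0.6667)

At (-1/2, 1): F = (1.2500, -6.2500).
Jacobian J = [[-2·x·y - y^2, -x^2 - 2·x·y], [-6·x·y + 5·y - 2, -3·x^2 + 5·x - 2]].
At the point, J = [[0.0000, 0.7500], [6.0000, -5.2500]] (det J = -4.5000).
Solving J·Δ = −F gives Δ = (-0.4167, -1.6667).
Then the next iterate is (x, y)₁ = (-0.9167, -0.6667).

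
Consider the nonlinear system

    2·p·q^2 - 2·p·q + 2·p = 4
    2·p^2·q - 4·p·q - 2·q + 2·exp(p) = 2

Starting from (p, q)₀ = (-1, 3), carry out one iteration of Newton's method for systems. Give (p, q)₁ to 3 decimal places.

(-0.800, 1.480)

At (-1, 3): F = (-18.000, 10.73576).
Jacobian J = [[2·q^2 - 2·q + 2, 4·p·q - 2·p], [4·p·q - 4·q + 2·exp(p), 2·p^2 - 4·p - 2]].
At the point, J = [[14.000, -10.000], [-23.26424, 4.000]] (det J = -176.64241).
Solving J·Δ = −F gives Δ = (0.200, -1.520).
Then the next iterate is (p, q)₁ = (-0.800, 1.480).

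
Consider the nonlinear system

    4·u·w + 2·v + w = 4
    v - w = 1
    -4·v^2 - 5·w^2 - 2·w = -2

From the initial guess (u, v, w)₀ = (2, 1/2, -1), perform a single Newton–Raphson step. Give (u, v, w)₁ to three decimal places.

(-1.250, 0.000, -1.000)

At (2, 1/2, -1): F = (-12.000, 0.500, -2.000).
Jacobian J = [[4·w, 2, 4·u + 1], [0, 1, -1], [0, -8·v, -10·w - 2]].
At the point, J = [[-4.000, 2.000, 9.000], [0.000, 1.000, -1.000], [0.000, -4.000, 8.000]] (det J = -16.000).
Solving J·Δ = −F gives Δ = (-3.250, -0.500, 0.000).
Then the next iterate is (u, v, w)₁ = (-1.250, 0.000, -1.000).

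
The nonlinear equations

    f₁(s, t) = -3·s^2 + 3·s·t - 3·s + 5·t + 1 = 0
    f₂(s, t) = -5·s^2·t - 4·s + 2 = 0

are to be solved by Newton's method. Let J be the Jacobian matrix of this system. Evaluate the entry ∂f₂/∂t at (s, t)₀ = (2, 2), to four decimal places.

∂f₂/∂t = -5·s^2.
At (2, 2) this is -20.0000.

-20.0000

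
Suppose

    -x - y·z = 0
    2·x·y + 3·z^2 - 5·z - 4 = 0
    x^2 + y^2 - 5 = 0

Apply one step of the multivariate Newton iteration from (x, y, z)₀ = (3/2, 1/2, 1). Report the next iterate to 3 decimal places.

At (3/2, 1/2, 1): F = (-2.000, -4.500, -2.500).
Jacobian J = [[-1, -z, -y], [2·y, 2·x, 6·z - 5], [2·x, 2·y, 0]].
At the point, J = [[-1.000, -1.000, -0.500], [1.000, 3.000, 1.000], [3.000, 1.000, 0.000]] (det J = 2.000).
Solving J·Δ = −F gives Δ = (-1.500, 7.000, -15.000).
Then the next iterate is (x, y, z)₁ = (0.000, 7.500, -14.000).

(0.000, 7.500, -14.000)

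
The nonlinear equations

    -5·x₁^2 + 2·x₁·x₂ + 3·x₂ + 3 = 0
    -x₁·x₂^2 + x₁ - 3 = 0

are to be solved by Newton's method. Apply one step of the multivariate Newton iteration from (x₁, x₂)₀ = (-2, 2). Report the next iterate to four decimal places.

At (-2, 2): F = (-19.0000, 3.0000).
Jacobian J = [[-10·x₁ + 2·x₂, 2·x₁ + 3], [-x₂^2 + 1, -2·x₁·x₂]].
At the point, J = [[24.0000, -1.0000], [-3.0000, 8.0000]] (det J = 189.0000).
Solving J·Δ = −F gives Δ = (0.7884, -0.0794).
Then the next iterate is (x₁, x₂)₁ = (-1.2116, 1.9206).

(-1.2116, 1.9206)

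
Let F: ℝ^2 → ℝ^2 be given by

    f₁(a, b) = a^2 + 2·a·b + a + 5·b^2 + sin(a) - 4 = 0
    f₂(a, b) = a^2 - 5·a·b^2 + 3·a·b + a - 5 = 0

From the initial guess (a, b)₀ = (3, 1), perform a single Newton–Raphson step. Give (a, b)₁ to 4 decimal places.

(1.3161, 0.6467)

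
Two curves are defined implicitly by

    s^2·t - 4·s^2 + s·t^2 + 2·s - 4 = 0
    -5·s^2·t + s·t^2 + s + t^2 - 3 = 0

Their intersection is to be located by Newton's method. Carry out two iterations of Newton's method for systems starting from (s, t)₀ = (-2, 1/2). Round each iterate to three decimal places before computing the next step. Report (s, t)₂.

(0.409, 0.556)

At (-2, 1/2): F = (-22.500, -15.250).
Jacobian J = [[2·s·t - 8·s + t^2 + 2, s^2 + 2·s·t], [-10·s·t + t^2 + 1, -5·s^2 + 2·s·t + 2·t]].
At the point, J = [[16.250, 2.000], [11.250, -21.000]] (det J = -363.750).
Solving J·Δ = −F gives Δ = (1.383, 0.015).
Then the next iterate is (s, t)₁ = (-0.617, 0.515).
Round to (-0.617, 0.515) and repeat: F = (-6.72434, -4.49569), J = [[6.56571, -0.25482], [4.44278, -1.50896]].
Δ = (1.026, 0.041), so (s, t)₂ = (0.409, 0.556).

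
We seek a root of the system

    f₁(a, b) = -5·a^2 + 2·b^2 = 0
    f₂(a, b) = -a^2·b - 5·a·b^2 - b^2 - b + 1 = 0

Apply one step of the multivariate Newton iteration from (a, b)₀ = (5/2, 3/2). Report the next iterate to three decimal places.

(1.337, 1.114)

At (5/2, 3/2): F = (-26.750, -40.250).
Jacobian J = [[-10·a, 4·b], [-2·a·b - 5·b^2, -a^2 - 10·a·b - 2·b - 1]].
At the point, J = [[-25.000, 6.000], [-18.750, -47.750]] (det J = 1306.250).
Solving J·Δ = −F gives Δ = (-1.163, -0.386).
Then the next iterate is (a, b)₁ = (1.337, 1.114).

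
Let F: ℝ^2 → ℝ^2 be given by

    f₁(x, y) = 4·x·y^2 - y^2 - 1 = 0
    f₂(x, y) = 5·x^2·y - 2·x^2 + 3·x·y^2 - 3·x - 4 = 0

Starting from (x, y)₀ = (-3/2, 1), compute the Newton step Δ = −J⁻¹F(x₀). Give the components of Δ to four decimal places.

At (-3/2, 1): F = (-8.0000, 2.7500).
Jacobian J = [[4·y^2, 8·x·y - 2·y], [10·x·y - 4·x + 3·y^2 - 3, 5·x^2 + 6·x·y]].
At the point, J = [[4.0000, -14.0000], [-9.0000, 2.2500]] (det J = -117.0000).
Solving J·Δ = −F gives Δ = (0.1752, -0.5214).

(0.1752, -0.5214)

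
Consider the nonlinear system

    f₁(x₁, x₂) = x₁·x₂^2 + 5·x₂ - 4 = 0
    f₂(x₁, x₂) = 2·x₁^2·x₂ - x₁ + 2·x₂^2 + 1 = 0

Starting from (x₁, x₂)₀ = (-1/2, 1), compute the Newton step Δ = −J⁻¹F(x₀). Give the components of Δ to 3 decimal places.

(0.833, -0.333)

At (-1/2, 1): F = (0.500, 4.000).
Jacobian J = [[x₂^2, 2·x₁·x₂ + 5], [4·x₁·x₂ - 1, 2·x₁^2 + 4·x₂]].
At the point, J = [[1.000, 4.000], [-3.000, 4.500]] (det J = 16.500).
Solving J·Δ = −F gives Δ = (0.833, -0.333).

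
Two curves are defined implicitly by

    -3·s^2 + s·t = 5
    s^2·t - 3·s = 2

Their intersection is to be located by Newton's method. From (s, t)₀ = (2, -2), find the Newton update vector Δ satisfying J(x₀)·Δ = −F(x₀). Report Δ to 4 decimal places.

(-1.5294, -0.2059)

At (2, -2): F = (-21.0000, -16.0000).
Jacobian J = [[-6·s + t, s], [2·s·t - 3, s^2]].
At the point, J = [[-14.0000, 2.0000], [-11.0000, 4.0000]] (det J = -34.0000).
Solving J·Δ = −F gives Δ = (-1.5294, -0.2059).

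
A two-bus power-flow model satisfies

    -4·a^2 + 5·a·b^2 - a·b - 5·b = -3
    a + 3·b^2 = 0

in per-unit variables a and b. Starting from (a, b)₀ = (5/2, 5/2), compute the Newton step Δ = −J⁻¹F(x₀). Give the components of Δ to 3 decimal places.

(7.975, -1.948)

At (5/2, 5/2): F = (37.375, 21.250).
Jacobian J = [[-8·a + 5·b^2 - b, 10·a·b - a - 5], [1, 6·b]].
At the point, J = [[8.750, 55.000], [1.000, 15.000]] (det J = 76.250).
Solving J·Δ = −F gives Δ = (7.975, -1.948).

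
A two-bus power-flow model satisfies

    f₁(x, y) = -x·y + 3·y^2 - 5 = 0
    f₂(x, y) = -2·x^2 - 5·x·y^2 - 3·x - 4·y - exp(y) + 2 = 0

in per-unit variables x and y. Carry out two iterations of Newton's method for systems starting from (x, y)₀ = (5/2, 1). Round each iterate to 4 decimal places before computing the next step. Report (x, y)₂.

(-0.5915, 1.2133)

At (5/2, 1): F = (-4.5000, -37.218282).
Jacobian J = [[-y, -x + 6·y], [-4·x - 5·y^2 - 3, -10·x·y - exp(y) - 4]].
At the point, J = [[-1.0000, 3.5000], [-18.0000, -31.718282]] (det J = 94.718282).
Solving J·Δ = −F gives Δ = (-2.8822, 0.4622).
Then the next iterate is (x, y)₁ = (-0.3822, 1.4622).
Round to (-0.3822, 1.4622) and repeat: F = (1.972939, -3.224024), J = [[-1.4622, 9.1554], [-12.161344, -2.726915]].
Δ = (-0.2093, -0.2489), so (x, y)₂ = (-0.5915, 1.2133).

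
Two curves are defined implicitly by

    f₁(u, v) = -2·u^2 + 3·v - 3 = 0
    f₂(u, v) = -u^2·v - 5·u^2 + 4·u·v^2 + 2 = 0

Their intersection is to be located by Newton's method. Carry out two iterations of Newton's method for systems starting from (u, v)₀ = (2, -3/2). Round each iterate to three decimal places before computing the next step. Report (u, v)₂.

At (2, -3/2): F = (-15.500, 6.000).
Jacobian J = [[-4·u, 3], [-2·u·v - 10·u + 4·v^2, -u^2 + 8·u·v]].
At the point, J = [[-8.000, 3.000], [-5.000, -28.000]] (det J = 239.000).
Solving J·Δ = −F gives Δ = (-1.741, 0.525).
Then the next iterate is (u, v)₁ = (0.259, -0.975).
Round to (0.259, -0.975) and repeat: F = (-6.05916, 2.71485), J = [[-1.036, 3.000], [1.71755, -2.08728]].
Δ = (1.506, 2.540), so (u, v)₂ = (1.765, 1.565).

(1.765, 1.565)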